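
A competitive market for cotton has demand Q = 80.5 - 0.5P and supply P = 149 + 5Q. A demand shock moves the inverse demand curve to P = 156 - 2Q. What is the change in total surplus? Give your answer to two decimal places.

-6.79

Rewriting demand in inverse form: P = 161 - 2Q.
Initial equilibrium: Q_0 = 1.7143, P_0 = 157.5714; CS_0 = (1/2)(1.7143)(3.4286) = 2.9388, PS_0 = (1/2)(1.7143)(8.5714) = 7.3469.
New equilibrium: 156 - 2Q = 149 + 5Q gives Q_1 = 1, P_1 = 154; CS_1 = 1, PS_1 = 2.5.
Change in total surplus = (1 + 2.5) - (2.9388 + 7.3469) = -6.7857.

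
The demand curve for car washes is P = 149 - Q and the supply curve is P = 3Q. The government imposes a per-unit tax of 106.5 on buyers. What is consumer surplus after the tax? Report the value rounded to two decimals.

Pre-tax equilibrium: 149 - Q = 3Q gives Q* = 37.25, P* = 111.75.
A tax on buyers shifts demand down by 106.5: (149 - 106.5) - Q = 3Q, so Q_t = 10.625. Buyers pay P_b = 138.375; sellers receive P_s = P_b - 106.5 = 31.875.
CS = (1/2)(Q_t)(149 - P_b) = (1/2)(10.625)(10.625) = 56.4453.

56.45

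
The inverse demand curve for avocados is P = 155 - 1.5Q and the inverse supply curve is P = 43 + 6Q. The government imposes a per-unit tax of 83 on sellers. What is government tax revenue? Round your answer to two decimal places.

Without the tax, 155 - 1.5Q = 43 + 6Q so Q* = 14.9333 and P* = 132.6.
With the tax, sellers need 83 more per unit: 155 - 1.5Q = 43 + 6Q + 83, so Q_t = 3.8667. Buyers pay P_b = 149.2; sellers receive P_s = P_b - 83 = 66.2.
Tax revenue = t x Q_t = 83 x 3.8667 = 320.9333.

320.93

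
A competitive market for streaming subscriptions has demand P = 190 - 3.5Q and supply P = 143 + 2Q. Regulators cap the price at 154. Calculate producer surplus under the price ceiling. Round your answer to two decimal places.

30.25

Without the control, 190 - 3.5Q = 143 + 2Q so Q* = 8.5455 and P* = 160.0909.
At P = 154, sellers supply (154 - 143)/2 = 5.5 while buyers want more, so the quantity traded is 5.5 at price 154.
PS is the triangle above supply below 154: (1/2)(5.5)(154 - 143) = 30.25.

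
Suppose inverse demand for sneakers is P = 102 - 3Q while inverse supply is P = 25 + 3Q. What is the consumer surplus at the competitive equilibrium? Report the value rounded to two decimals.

247.04

Equilibrium: 102 - 3Q = 25 + 3Q, so Q* = 12.8333 and P* = 63.5.
The demand choke price is 102, so CS = (1/2)(Q*)(102 - P*) = (1/2)(12.8333)(38.5) = 247.0417.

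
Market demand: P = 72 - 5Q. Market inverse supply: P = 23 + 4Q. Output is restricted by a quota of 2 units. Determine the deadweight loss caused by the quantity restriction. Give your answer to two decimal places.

Without the quota, 72 - 5Q = 23 + 4Q gives Q* = 5.4444.
At Q = 2 the demand price is 72 - 5(2) = 62 and the supply price is 23 + 4(2) = 31.
DWL = (1/2)(gap between curves at 2) x (Q* - 2) = (1/2)(31)(3.4444) = 53.3889.

53.39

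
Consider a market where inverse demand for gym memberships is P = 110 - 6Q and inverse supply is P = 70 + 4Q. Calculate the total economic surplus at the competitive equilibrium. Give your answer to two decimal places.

Equilibrium: 110 - 6Q = 70 + 4Q, so Q* = 4 and P* = 86.
CS = (1/2)(4)(24) = 48 and PS = (1/2)(4)(16) = 32, so total surplus = 80.

80.00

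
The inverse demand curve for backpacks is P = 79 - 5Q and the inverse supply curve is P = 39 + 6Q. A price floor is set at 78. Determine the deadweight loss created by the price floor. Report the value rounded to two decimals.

64.95

Free-market equilibrium: 79 - 5Q = 39 + 6Q gives Q* = 3.6364, P* = 60.8182.
At the floor price 78, quantity demanded is (79 - 78)/5 = 0.2; demand is the short side, so Q = 0.2 trades at P = 78.
The lost-trades triangle has base Q* - 0.2 = 3.4364 and height equal to the gap between the curves at Q = 0.2, which is 78 - 40.2 = 37.8. DWL = (1/2)(3.4364)(37.8) = 64.9473.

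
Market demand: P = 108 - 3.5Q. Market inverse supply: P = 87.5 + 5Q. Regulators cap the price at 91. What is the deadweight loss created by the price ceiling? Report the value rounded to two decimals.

Free-market equilibrium: 108 - 3.5Q = 87.5 + 5Q gives Q* = 2.4118, P* = 99.5588.
At P = 91, sellers supply (91 - 87.5)/5 = 0.7 while buyers want more, so the quantity traded is 0.7 at price 91.
At Q = 0.7 the demand price is 105.55 and the supply price is 91. Deadweight loss is the triangle between the curves from 0.7 to 2.4118: (1/2)(105.55 - 91)(2.4118 - 0.7) = 12.4531.

12.45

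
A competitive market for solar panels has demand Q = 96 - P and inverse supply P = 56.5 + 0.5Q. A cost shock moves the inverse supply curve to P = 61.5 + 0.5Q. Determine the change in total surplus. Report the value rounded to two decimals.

-123.33

Rewriting demand in inverse form: P = 96 - Q.
Initial equilibrium: Q_0 = 26.3333, P_0 = 69.6667; CS_0 = (1/2)(26.3333)(26.3333) = 346.7222, PS_0 = (1/2)(26.3333)(13.1667) = 173.3611.
New equilibrium: 96 - Q = 61.5 + 0.5Q gives Q_1 = 23, P_1 = 73; CS_1 = 264.5, PS_1 = 132.25.
Change in total surplus = (264.5 + 132.25) - (346.7222 + 173.3611) = -123.3333.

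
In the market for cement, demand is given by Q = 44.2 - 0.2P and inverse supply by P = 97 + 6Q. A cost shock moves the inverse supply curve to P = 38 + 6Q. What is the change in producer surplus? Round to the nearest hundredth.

449.08

Rewriting demand in inverse form: P = 221 - 5Q.
Initial equilibrium: Q_0 = 11.2727, P_0 = 164.6364; CS_0 = (1/2)(11.2727)(56.3636) = 317.686, PS_0 = (1/2)(11.2727)(67.6364) = 381.2231.
New equilibrium: 221 - 5Q = 38 + 6Q gives Q_1 = 16.6364, P_1 = 137.8182; CS_1 = 691.9215, PS_1 = 830.3058.
Change in producer surplus = 830.3058 - 381.2231 = 449.0826.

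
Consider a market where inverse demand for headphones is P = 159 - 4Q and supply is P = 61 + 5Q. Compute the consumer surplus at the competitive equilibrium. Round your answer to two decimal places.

Equilibrium: 159 - 4Q = 61 + 5Q, so Q* = 10.8889 and P* = 115.4444.
The demand choke price is 159, so CS = (1/2)(Q*)(159 - P*) = (1/2)(10.8889)(43.5556) = 237.1358.

237.14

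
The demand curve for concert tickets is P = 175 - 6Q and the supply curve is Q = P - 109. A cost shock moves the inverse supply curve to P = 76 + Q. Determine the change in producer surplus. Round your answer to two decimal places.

55.56

Rewriting supply in inverse form: P = 109 + Q.
Initial equilibrium: Q_0 = 9.4286, P_0 = 118.4286; CS_0 = (1/2)(9.4286)(56.5714) = 266.6939, PS_0 = (1/2)(9.4286)(9.4286) = 44.449.
New equilibrium: 175 - 6Q = 76 + Q gives Q_1 = 14.1429, P_1 = 90.1429; CS_1 = 600.0612, PS_1 = 100.0102.
Change in producer surplus = 100.0102 - 44.449 = 55.5612.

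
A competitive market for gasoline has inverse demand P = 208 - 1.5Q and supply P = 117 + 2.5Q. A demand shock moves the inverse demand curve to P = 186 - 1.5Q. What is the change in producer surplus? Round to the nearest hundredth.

-275.00

Initial equilibrium: Q_0 = 22.75, P_0 = 173.875; CS_0 = (1/2)(22.75)(34.125) = 388.1719, PS_0 = (1/2)(22.75)(56.875) = 646.9531.
New equilibrium: 186 - 1.5Q = 117 + 2.5Q gives Q_1 = 17.25, P_1 = 160.125; CS_1 = 223.1719, PS_1 = 371.9531.
Change in producer surplus = 371.9531 - 646.9531 = -275.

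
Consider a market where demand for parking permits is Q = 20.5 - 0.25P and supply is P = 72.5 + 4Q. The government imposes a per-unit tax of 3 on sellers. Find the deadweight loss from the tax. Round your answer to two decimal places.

Rewriting demand in inverse form: P = 82 - 4Q.
Without the tax, 82 - 4Q = 72.5 + 4Q so Q* = 1.1875 and P* = 77.25.
A tax on sellers shifts supply up by 3: 82 - 4Q = 72.5 + 4Q + 3, so Q_t = 0.8125. Buyers pay P_b = 78.75; sellers receive P_s = P_b - 3 = 75.75.
Deadweight loss is the triangle between the curves from Q_t to Q*: (1/2)(1.1875 - 0.8125)(3) = 0.5625.

0.56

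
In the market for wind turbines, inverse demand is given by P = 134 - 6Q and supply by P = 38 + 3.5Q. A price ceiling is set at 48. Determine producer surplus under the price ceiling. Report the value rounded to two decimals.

14.29

Free-market equilibrium: 134 - 6Q = 38 + 3.5Q gives Q* = 10.1053, P* = 73.3684.
At the ceiling price 48, quantity supplied is (48 - 38)/3.5 = 2.8571; supply is the short side, so Q = 2.8571 trades at P = 48.
PS is the triangle above supply below 48: (1/2)(2.8571)(48 - 38) = 14.2857.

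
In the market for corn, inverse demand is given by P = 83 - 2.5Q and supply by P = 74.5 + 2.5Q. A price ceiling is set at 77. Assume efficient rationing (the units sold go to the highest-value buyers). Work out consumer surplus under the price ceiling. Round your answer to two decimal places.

Without the control, 83 - 2.5Q = 74.5 + 2.5Q so Q* = 1.7 and P* = 78.75.
At P = 77, sellers supply (77 - 74.5)/2.5 = 1 while buyers want more, so the quantity traded is 1 at price 77.
The demand price at Q = 1 is 80.5. CS is the trapezoid between demand and 77 over [0, 1]: (1/2)[(83 - 77) + (80.5 - 77)](1) = 4.75.

4.75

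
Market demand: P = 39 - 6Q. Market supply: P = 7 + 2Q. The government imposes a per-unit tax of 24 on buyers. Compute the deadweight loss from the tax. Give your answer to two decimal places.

Pre-tax equilibrium: 39 - 6Q = 7 + 2Q gives Q* = 4, P* = 15.
With the tax, buyers' net willingness to pay falls by 24: (39 - 24) - 6Q = 7 + 2Q, so Q_t = 1. Buyers pay P_b = 33; sellers receive P_s = P_b - 24 = 9.
Deadweight loss is the triangle between the curves from Q_t to Q*: (1/2)(4 - 1)(24) = 36.

36.00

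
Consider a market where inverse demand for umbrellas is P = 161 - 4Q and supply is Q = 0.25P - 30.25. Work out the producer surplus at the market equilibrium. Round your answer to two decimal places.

50.00

Rewriting supply in inverse form: P = 121 + 4Q.
Set 161 - 4Q = 121 + 4Q, which gives 40 = 8Q, so Q* = 5 and P* = 161 - 4(5) = 141.
Producer surplus is the triangle above supply below P*: (1/2)(5)(141 - 121) = (1/2)(5)(20) = 50.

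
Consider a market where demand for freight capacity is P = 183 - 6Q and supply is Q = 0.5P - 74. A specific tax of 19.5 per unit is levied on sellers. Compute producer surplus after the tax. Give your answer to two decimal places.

3.75

Rewriting supply in inverse form: P = 148 + 2Q.
Pre-tax equilibrium: 183 - 6Q = 148 + 2Q gives Q* = 4.375, P* = 156.75.
With the tax, sellers need 19.5 more per unit: 183 - 6Q = 148 + 2Q + 19.5, so Q_t = 1.9375. Buyers pay P_b = 171.375; sellers receive P_s = P_b - 19.5 = 151.875.
Producer surplus is the triangle above supply below P_s: (1/2)(1.9375)(151.875 - 148) = 3.7539.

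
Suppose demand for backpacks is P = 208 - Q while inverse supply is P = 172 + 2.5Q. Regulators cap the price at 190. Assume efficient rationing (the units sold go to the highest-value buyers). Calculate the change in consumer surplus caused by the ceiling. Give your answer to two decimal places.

Without the control, 208 - Q = 172 + 2.5Q so Q* = 10.2857 and P* = 197.7143.
At the ceiling price 190, quantity supplied is (190 - 172)/2.5 = 7.2; supply is the short side, so Q = 7.2 trades at P = 190.
CS goes from (1/2)(10.2857)(10.2857) = 52.898 to 103.68 (computed as (208 - 190)(7.2) - (1/2)(1)(7.2)^2), a change of 50.782.

50.78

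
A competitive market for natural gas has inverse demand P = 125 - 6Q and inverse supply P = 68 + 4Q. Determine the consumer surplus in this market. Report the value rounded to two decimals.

Setting demand equal to supply, 57 = 10Q, so Q* = 5.7 and P* = 90.8.
Consumer surplus is the triangle under demand above P*: (1/2)(5.7)(125 - 90.8) = (1/2)(5.7)(34.2) = 97.47.

97.47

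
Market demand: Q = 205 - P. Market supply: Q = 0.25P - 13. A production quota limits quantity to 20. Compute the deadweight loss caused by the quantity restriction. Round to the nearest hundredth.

Rewriting demand in inverse form: P = 205 - Q.
Rewriting supply in inverse form: P = 52 + 4Q.
Without the quota, 205 - Q = 52 + 4Q gives Q* = 30.6.
At Q = 20 the demand price is 205 - (20) = 185 and the supply price is 52 + 4(20) = 132.
DWL = (1/2)(gap between curves at 20) x (Q* - 20) = (1/2)(53)(10.6) = 280.9.

280.90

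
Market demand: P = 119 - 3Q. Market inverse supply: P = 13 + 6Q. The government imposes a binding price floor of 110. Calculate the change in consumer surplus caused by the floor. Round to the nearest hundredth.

Without the control, 119 - 3Q = 13 + 6Q so Q* = 11.7778 and P* = 83.6667.
At P = 110, buyers demand (119 - 110)/3 = 3 while sellers would supply more, so the quantity traded is 3 at price 110.
CS goes from (1/2)(11.7778)(35.3333) = 208.0741 to 13.5 (computed as (119 - 110)(3) - (1/2)(3)(3)^2), a change of -194.5741.

-194.57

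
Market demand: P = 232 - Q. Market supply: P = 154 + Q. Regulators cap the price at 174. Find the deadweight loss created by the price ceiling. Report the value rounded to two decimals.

Free-market equilibrium: 232 - Q = 154 + Q gives Q* = 39, P* = 193.
At P = 174, sellers supply (174 - 154)/1 = 20 while buyers want more, so the quantity traded is 20 at price 174.
At Q = 20 the demand price is 212 and the supply price is 174. Deadweight loss is the triangle between the curves from 20 to 39: (1/2)(212 - 174)(39 - 20) = 361.

361.00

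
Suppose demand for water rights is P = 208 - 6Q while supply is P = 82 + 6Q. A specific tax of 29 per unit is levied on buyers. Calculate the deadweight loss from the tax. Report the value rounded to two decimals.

Pre-tax equilibrium: 208 - 6Q = 82 + 6Q gives Q* = 10.5, P* = 145.
A tax on buyers shifts demand down by 29: (208 - 29) - 6Q = 82 + 6Q, so Q_t = 8.0833. Buyers pay P_b = 159.5; sellers receive P_s = P_b - 29 = 130.5.
The welfare triangle lost has base Q* - Q_t = 2.4167 and height t = 29, so DWL = (1/2)(2.4167)(29) = 35.0417.

35.04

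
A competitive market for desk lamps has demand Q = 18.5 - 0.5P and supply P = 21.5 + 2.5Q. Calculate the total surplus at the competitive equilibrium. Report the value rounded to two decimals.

Rewriting demand in inverse form: P = 37 - 2Q.
Equilibrium: 37 - 2Q = 21.5 + 2.5Q, so Q* = 3.4444 and P* = 30.1111.
CS = (1/2)(3.4444)(6.8889) = 11.8642 and PS = (1/2)(3.4444)(8.6111) = 14.8302, so total surplus = 26.6944.

26.69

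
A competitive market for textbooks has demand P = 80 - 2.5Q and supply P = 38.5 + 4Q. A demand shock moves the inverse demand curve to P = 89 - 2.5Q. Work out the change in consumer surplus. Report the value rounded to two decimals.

24.50

Initial equilibrium: Q_0 = 6.3846, P_0 = 64.0385; CS_0 = (1/2)(6.3846)(15.9615) = 50.9541, PS_0 = (1/2)(6.3846)(25.5385) = 81.5266.
New equilibrium: 89 - 2.5Q = 38.5 + 4Q gives Q_1 = 7.7692, P_1 = 69.5769; CS_1 = 75.4512, PS_1 = 120.7219.
Change in consumer surplus = 75.4512 - 50.9541 = 24.497.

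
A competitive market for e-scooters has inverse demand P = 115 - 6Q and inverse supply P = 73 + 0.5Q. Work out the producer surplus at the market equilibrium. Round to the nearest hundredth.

Setting demand equal to supply, 42 = 6.5Q, so Q* = 6.4615 and P* = 76.2308.
Producer surplus is the triangle above supply below P*: (1/2)(6.4615)(76.2308 - 73) = (1/2)(6.4615)(3.2308) = 10.4379.

10.44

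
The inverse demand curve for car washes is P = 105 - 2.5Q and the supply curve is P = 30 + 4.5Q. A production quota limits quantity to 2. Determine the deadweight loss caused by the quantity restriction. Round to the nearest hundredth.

265.79

Unrestricted equilibrium: Q* = (105 - 30)/(2.5 + 4.5) = 10.7143.
At Q = 2 the demand price is 105 - 2.5(2) = 100 and the supply price is 30 + 4.5(2) = 39.
DWL = (1/2)(gap between curves at 2) x (Q* - 2) = (1/2)(61)(8.7143) = 265.7857.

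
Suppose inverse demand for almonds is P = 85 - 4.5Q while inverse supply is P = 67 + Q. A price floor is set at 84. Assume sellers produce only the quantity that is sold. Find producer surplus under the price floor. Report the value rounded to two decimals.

3.75

Free-market equilibrium: 85 - 4.5Q = 67 + Q gives Q* = 3.2727, P* = 70.2727.
At the floor price 84, quantity demanded is (85 - 84)/4.5 = 0.2222; demand is the short side, so Q = 0.2222 trades at P = 84.
The supply price at Q = 0.2222 is 67.2222. PS is the trapezoid between 84 and supply over [0, 0.2222]: (1/2)[(84 - 67) + (84 - 67.2222)](0.2222) = 3.7531.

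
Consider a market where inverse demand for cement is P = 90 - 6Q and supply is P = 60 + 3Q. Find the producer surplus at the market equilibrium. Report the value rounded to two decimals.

Equilibrium: 90 - 6Q = 60 + 3Q, so Q* = 3.3333 and P* = 70.
Producer surplus is the triangle above supply below P*: (1/2)(3.3333)(70 - 60) = (1/2)(3.3333)(10) = 16.6667.

16.67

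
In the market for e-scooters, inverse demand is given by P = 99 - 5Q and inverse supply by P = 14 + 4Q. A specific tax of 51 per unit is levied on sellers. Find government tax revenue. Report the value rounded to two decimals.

192.67

Pre-tax equilibrium: 99 - 5Q = 14 + 4Q gives Q* = 9.4444, P* = 51.7778.
With the tax, sellers need 51 more per unit: 99 - 5Q = 14 + 4Q + 51, so Q_t = 3.7778. Buyers pay P_b = 80.1111; sellers receive P_s = P_b - 51 = 29.1111.
Revenue is the tax times quantity traded: 51 x 3.7778 = 192.6667.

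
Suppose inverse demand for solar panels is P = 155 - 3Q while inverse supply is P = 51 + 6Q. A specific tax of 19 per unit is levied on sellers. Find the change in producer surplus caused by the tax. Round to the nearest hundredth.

Pre-tax equilibrium: 155 - 3Q = 51 + 6Q gives Q* = 11.5556, P* = 120.3333.
A tax on sellers shifts supply up by 19: 155 - 3Q = 51 + 6Q + 19, so Q_t = 9.4444. Buyers pay P_b = 126.6667; sellers receive P_s = P_b - 19 = 107.6667.
Producers lose the trapezoid between P_s and P* out to Q_t plus the triangle from Q_t to Q*: change in PS = 267.5926 - 400.5926 = -133.

-133.00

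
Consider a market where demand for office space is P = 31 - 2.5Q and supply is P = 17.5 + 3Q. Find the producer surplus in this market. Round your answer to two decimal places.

9.04

Equilibrium: 31 - 2.5Q = 17.5 + 3Q, so Q* = 2.4545 and P* = 24.8636.
The supply curve's price intercept is 17.5, so PS = (1/2)(Q*)(P* - 17.5) = (1/2)(2.4545)(7.3636) = 9.0372.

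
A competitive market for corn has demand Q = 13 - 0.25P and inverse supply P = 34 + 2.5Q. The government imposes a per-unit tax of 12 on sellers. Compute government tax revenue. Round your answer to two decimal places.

Rewriting demand in inverse form: P = 52 - 4Q.
Without the tax, 52 - 4Q = 34 + 2.5Q so Q* = 2.7692 and P* = 40.9231.
A tax on sellers shifts supply up by 12: 52 - 4Q = 34 + 2.5Q + 12, so Q_t = 0.9231. Buyers pay P_b = 48.3077; sellers receive P_s = P_b - 12 = 36.3077.
Tax revenue = t x Q_t = 12 x 0.9231 = 11.0769.

11.08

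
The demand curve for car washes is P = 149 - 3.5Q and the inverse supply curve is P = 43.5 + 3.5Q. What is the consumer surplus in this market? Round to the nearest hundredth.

Set 149 - 3.5Q = 43.5 + 3.5Q, which gives 105.5 = 7Q, so Q* = 15.0714 and P* = 149 - 3.5(15.0714) = 96.25.
CS is the area between the demand curve and P* from 0 to Q*: (1/2)(15.0714)(52.75) = 397.5089.

397.51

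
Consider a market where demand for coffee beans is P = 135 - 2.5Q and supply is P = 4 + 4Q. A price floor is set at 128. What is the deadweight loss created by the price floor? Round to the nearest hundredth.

978.76

Free-market equilibrium: 135 - 2.5Q = 4 + 4Q gives Q* = 20.1538, P* = 84.6154.
At P = 128, buyers demand (135 - 128)/2.5 = 2.8 while sellers would supply more, so the quantity traded is 2.8 at price 128.
At Q = 2.8 the demand price is 128 and the supply price is 15.2. Deadweight loss is the triangle between the curves from 2.8 to 20.1538: (1/2)(128 - 15.2)(20.1538 - 2.8) = 978.7569.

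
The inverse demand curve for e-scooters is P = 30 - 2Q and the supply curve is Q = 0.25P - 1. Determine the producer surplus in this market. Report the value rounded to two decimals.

Rewriting supply in inverse form: P = 4 + 4Q.
Equilibrium: 30 - 2Q = 4 + 4Q, so Q* = 4.3333 and P* = 21.3333.
Producer surplus is the triangle above supply below P*: (1/2)(4.3333)(21.3333 - 4) = (1/2)(4.3333)(17.3333) = 37.5556.

37.56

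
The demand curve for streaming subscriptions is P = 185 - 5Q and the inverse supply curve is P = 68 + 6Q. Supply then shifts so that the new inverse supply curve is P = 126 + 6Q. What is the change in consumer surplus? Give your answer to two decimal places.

-210.91

Initial equilibrium: Q_0 = 10.6364, P_0 = 131.8182; CS_0 = (1/2)(10.6364)(53.1818) = 282.8306, PS_0 = (1/2)(10.6364)(63.8182) = 339.3967.
New equilibrium: 185 - 5Q = 126 + 6Q gives Q_1 = 5.3636, P_1 = 158.1818; CS_1 = 71.9215, PS_1 = 86.3058.
Change in consumer surplus = 71.9215 - 282.8306 = -210.9091.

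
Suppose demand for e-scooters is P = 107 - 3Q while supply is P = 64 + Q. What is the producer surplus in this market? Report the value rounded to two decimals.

Equilibrium: 107 - 3Q = 64 + Q, so Q* = 10.75 and P* = 74.75.
The supply curve's price intercept is 64, so PS = (1/2)(Q*)(P* - 64) = (1/2)(10.75)(10.75) = 57.7812.

57.78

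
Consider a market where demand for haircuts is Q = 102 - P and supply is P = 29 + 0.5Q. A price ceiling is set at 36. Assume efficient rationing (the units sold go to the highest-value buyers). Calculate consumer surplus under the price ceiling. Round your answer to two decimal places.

Rewriting demand in inverse form: P = 102 - Q.
Free-market equilibrium: 102 - Q = 29 + 0.5Q gives Q* = 48.6667, P* = 53.3333.
At P = 36, sellers supply (36 - 29)/0.5 = 14 while buyers want more, so the quantity traded is 14 at price 36.
The demand price at Q = 14 is 88. CS is the trapezoid between demand and 36 over [0, 14]: (1/2)[(102 - 36) + (88 - 36)](14) = 826.

826.00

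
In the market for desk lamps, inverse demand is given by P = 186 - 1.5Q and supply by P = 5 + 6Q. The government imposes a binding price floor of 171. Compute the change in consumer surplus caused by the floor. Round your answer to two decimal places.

Without the control, 186 - 1.5Q = 5 + 6Q so Q* = 24.1333 and P* = 149.8.
At P = 171, buyers demand (186 - 171)/1.5 = 10 while sellers would supply more, so the quantity traded is 10 at price 171.
CS goes from (1/2)(24.1333)(36.2) = 436.8133 to 75 (computed as (186 - 171)(10) - (1/2)(1.5)(10)^2), a change of -361.8133.

-361.81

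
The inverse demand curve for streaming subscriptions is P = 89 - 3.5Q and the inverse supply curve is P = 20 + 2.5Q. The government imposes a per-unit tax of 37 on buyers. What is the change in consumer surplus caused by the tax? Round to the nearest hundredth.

Pre-tax equilibrium: 89 - 3.5Q = 20 + 2.5Q gives Q* = 11.5, P* = 48.75.
With the tax, buyers' net willingness to pay falls by 37: (89 - 37) - 3.5Q = 20 + 2.5Q, so Q_t = 5.3333. Buyers pay P_b = 70.3333; sellers receive P_s = P_b - 37 = 33.3333.
CS falls from (1/2)(11.5)(40.25) = 231.4375 to (1/2)(5.3333)(18.6667) = 49.7778, a change of -181.6597.

-181.66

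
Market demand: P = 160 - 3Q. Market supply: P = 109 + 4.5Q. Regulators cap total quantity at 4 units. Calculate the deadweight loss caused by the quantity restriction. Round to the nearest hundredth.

Without the quota, 160 - 3Q = 109 + 4.5Q gives Q* = 6.8.
At Q = 4 the demand price is 160 - 3(4) = 148 and the supply price is 109 + 4.5(4) = 127.
DWL = (1/2)(gap between curves at 4) x (Q* - 4) = (1/2)(21)(2.8) = 29.4.

29.40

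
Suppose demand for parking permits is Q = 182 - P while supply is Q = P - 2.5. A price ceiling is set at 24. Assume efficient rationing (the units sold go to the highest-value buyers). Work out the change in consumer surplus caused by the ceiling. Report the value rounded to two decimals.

-861.66

Rewriting demand in inverse form: P = 182 - Q.
Rewriting supply in inverse form: P = 2.5 + Q.
Free-market equilibrium: 182 - Q = 2.5 + Q gives Q* = 89.75, P* = 92.25.
At the ceiling price 24, quantity supplied is (24 - 2.5)/1 = 21.5; supply is the short side, so Q = 21.5 trades at P = 24.
CS goes from (1/2)(89.75)(89.75) = 4027.5312 to 3165.875 (computed as (182 - 24)(21.5) - (1/2)(1)(21.5)^2), a change of -861.6562.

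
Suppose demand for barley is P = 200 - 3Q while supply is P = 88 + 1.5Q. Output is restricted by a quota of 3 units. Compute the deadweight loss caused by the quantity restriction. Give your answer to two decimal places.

Without the quota, 200 - 3Q = 88 + 1.5Q gives Q* = 24.8889.
At Q = 3 the demand price is 200 - 3(3) = 191 and the supply price is 88 + 1.5(3) = 92.5.
DWL = (1/2)(gap between curves at 3) x (Q* - 3) = (1/2)(98.5)(21.8889) = 1078.0278.

1078.03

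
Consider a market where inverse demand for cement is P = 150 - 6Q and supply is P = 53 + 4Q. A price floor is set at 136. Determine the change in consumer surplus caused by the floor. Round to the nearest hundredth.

-265.94

Free-market equilibrium: 150 - 6Q = 53 + 4Q gives Q* = 9.7, P* = 91.8.
At P = 136, buyers demand (150 - 136)/6 = 2.3333 while sellers would supply more, so the quantity traded is 2.3333 at price 136.
CS goes from (1/2)(9.7)(58.2) = 282.27 to 16.3333 (computed as (150 - 136)(2.3333) - (1/2)(6)(2.3333)^2), a change of -265.9367.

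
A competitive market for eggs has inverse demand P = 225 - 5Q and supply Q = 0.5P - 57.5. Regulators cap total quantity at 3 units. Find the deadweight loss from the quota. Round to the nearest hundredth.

565.79

Rewriting supply in inverse form: P = 115 + 2Q.
Unrestricted equilibrium: Q* = (225 - 115)/(5 + 2) = 15.7143.
At Q = 3 the demand price is 225 - 5(3) = 210 and the supply price is 115 + 2(3) = 121.
Deadweight loss is the triangle between the curves from 3 to 15.7143: (1/2)(210 - 121)(15.7143 - 3) = 565.7857.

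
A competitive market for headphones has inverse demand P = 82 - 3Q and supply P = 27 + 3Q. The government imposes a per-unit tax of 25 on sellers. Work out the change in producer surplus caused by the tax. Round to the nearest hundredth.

Pre-tax equilibrium: 82 - 3Q = 27 + 3Q gives Q* = 9.1667, P* = 54.5.
A tax on sellers shifts supply up by 25: 82 - 3Q = 27 + 3Q + 25, so Q_t = 5. Buyers pay P_b = 67; sellers receive P_s = P_b - 25 = 42.
PS falls from (1/2)(9.1667)(27.5) = 126.0417 to (1/2)(5)(15) = 37.5, a change of -88.5417.

-88.54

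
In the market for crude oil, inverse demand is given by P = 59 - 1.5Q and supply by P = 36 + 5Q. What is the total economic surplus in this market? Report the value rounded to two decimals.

Setting demand equal to supply, 23 = 6.5Q, so Q* = 3.5385 and P* = 53.6923.
Total surplus is the full triangle between the curves from 0 to Q*: (1/2)(3.5385)(59 - 36) = 40.6923.

40.69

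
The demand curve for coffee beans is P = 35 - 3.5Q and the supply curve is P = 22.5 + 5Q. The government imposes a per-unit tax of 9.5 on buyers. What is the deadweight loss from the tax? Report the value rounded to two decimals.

5.31

Without the tax, 35 - 3.5Q = 22.5 + 5Q so Q* = 1.4706 and P* = 29.8529.
A tax on buyers shifts demand down by 9.5: (35 - 9.5) - 3.5Q = 22.5 + 5Q, so Q_t = 0.3529. Buyers pay P_b = 33.7647; sellers receive P_s = P_b - 9.5 = 24.2647.
Deadweight loss is the triangle between the curves from Q_t to Q*: (1/2)(1.4706 - 0.3529)(9.5) = 5.3088.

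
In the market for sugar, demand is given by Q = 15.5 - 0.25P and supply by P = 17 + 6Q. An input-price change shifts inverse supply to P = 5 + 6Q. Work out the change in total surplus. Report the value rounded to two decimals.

61.20

Rewriting demand in inverse form: P = 62 - 4Q.
Initial equilibrium: Q_0 = 4.5, P_0 = 44; CS_0 = (1/2)(4.5)(18) = 40.5, PS_0 = (1/2)(4.5)(27) = 60.75.
New equilibrium: 62 - 4Q = 5 + 6Q gives Q_1 = 5.7, P_1 = 39.2; CS_1 = 64.98, PS_1 = 97.47.
Change in total surplus = (64.98 + 97.47) - (40.5 + 60.75) = 61.2.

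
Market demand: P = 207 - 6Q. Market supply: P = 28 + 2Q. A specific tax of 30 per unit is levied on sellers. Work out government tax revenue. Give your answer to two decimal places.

Pre-tax equilibrium: 207 - 6Q = 28 + 2Q gives Q* = 22.375, P* = 72.75.
A tax on sellers shifts supply up by 30: 207 - 6Q = 28 + 2Q + 30, so Q_t = 18.625. Buyers pay P_b = 95.25; sellers receive P_s = P_b - 30 = 65.25.
Tax revenue = t x Q_t = 30 x 18.625 = 558.75.

558.75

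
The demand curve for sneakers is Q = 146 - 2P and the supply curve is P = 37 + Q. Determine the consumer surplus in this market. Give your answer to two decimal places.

Rewriting demand in inverse form: P = 73 - 0.5Q.
Setting demand equal to supply, 36 = 1.5Q, so Q* = 24 and P* = 61.
The demand choke price is 73, so CS = (1/2)(Q*)(73 - P*) = (1/2)(24)(12) = 144.

144.00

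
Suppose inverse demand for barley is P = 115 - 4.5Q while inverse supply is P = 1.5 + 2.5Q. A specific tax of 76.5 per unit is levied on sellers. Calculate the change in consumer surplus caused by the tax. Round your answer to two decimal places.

Without the tax, 115 - 4.5Q = 1.5 + 2.5Q so Q* = 16.2143 and P* = 42.0357.
With the tax, sellers need 76.5 more per unit: 115 - 4.5Q = 1.5 + 2.5Q + 76.5, so Q_t = 5.2857. Buyers pay P_b = 91.2143; sellers receive P_s = P_b - 76.5 = 14.7143.
Consumers lose the trapezoid between P* and P_b out to Q_t plus the triangle from Q_t to Q*: change in CS = 62.8622 - 591.5319 = -528.6696.

-528.67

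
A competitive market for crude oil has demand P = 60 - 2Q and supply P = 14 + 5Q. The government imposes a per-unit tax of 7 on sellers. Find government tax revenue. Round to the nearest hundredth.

Pre-tax equilibrium: 60 - 2Q = 14 + 5Q gives Q* = 6.5714, P* = 46.8571.
A tax on sellers shifts supply up by 7: 60 - 2Q = 14 + 5Q + 7, so Q_t = 5.5714. Buyers pay P_b = 48.8571; sellers receive P_s = P_b - 7 = 41.8571.
Revenue is the tax times quantity traded: 7 x 5.5714 = 39.

39.00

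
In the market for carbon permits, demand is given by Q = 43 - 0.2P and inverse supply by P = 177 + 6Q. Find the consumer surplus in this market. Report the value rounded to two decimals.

Rewriting demand in inverse form: P = 215 - 5Q.
Equilibrium: 215 - 5Q = 177 + 6Q, so Q* = 3.4545 and P* = 197.7273.
Consumer surplus is the triangle under demand above P*: (1/2)(3.4545)(215 - 197.7273) = (1/2)(3.4545)(17.2727) = 29.8347.

29.83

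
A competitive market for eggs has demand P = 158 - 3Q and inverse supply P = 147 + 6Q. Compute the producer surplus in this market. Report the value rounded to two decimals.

4.48

Setting demand equal to supply, 11 = 9Q, so Q* = 1.2222 and P* = 154.3333.
The supply curve's price intercept is 147, so PS = (1/2)(Q*)(P* - 147) = (1/2)(1.2222)(7.3333) = 4.4815.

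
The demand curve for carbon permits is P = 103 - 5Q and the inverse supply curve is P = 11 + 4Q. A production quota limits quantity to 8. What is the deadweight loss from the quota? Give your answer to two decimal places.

Unrestricted equilibrium: Q* = (103 - 11)/(5 + 4) = 10.2222.
At Q = 8 the demand price is 103 - 5(8) = 63 and the supply price is 11 + 4(8) = 43.
Deadweight loss is the triangle between the curves from 8 to 10.2222: (1/2)(63 - 43)(10.2222 - 8) = 22.2222.

22.22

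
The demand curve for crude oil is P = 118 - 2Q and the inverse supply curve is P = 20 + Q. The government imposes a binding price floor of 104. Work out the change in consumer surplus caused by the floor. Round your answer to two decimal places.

Without the control, 118 - 2Q = 20 + Q so Q* = 32.6667 and P* = 52.6667.
At the floor price 104, quantity demanded is (118 - 104)/2 = 7; demand is the short side, so Q = 7 trades at P = 104.
CS goes from (1/2)(32.6667)(65.3333) = 1067.1111 to 49 (computed as (118 - 104)(7) - (1/2)(2)(7)^2), a change of -1018.1111.

-1018.11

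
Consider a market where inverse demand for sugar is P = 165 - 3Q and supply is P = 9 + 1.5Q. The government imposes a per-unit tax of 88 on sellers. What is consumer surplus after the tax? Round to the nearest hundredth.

Without the tax, 165 - 3Q = 9 + 1.5Q so Q* = 34.6667 and P* = 61.
With the tax, sellers need 88 more per unit: 165 - 3Q = 9 + 1.5Q + 88, so Q_t = 15.1111. Buyers pay P_b = 119.6667; sellers receive P_s = P_b - 88 = 31.6667.
CS = (1/2)(Q_t)(165 - P_b) = (1/2)(15.1111)(45.3333) = 342.5185.

342.52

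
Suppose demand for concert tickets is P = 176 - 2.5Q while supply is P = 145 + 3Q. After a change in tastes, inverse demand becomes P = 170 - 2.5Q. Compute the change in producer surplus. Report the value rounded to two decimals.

Initial equilibrium: Q_0 = 5.6364, P_0 = 161.9091; CS_0 = (1/2)(5.6364)(14.0909) = 39.7107, PS_0 = (1/2)(5.6364)(16.9091) = 47.6529.
New equilibrium: 170 - 2.5Q = 145 + 3Q gives Q_1 = 4.5455, P_1 = 158.6364; CS_1 = 25.8264, PS_1 = 30.9917.
Change in producer surplus = 30.9917 - 47.6529 = -16.6612.

-16.66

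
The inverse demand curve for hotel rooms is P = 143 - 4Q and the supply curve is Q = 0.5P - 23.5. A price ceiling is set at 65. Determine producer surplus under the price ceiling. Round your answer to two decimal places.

81.00

Rewriting supply in inverse form: P = 47 + 2Q.
Free-market equilibrium: 143 - 4Q = 47 + 2Q gives Q* = 16, P* = 79.
At the ceiling price 65, quantity supplied is (65 - 47)/2 = 9; supply is the short side, so Q = 9 trades at P = 65.
PS is the triangle above supply below 65: (1/2)(9)(65 - 47) = 81.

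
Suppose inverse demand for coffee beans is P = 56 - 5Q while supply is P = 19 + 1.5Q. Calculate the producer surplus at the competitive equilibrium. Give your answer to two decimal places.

Setting demand equal to supply, 37 = 6.5Q, so Q* = 5.6923 and P* = 27.5385.
Producer surplus is the triangle above supply below P*: (1/2)(5.6923)(27.5385 - 19) = (1/2)(5.6923)(8.5385) = 24.3018.

24.30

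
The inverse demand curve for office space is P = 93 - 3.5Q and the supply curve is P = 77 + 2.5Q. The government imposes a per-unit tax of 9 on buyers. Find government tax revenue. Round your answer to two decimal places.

Without the tax, 93 - 3.5Q = 77 + 2.5Q so Q* = 2.6667 and P* = 83.6667.
With the tax, buyers' net willingness to pay falls by 9: (93 - 9) - 3.5Q = 77 + 2.5Q, so Q_t = 1.1667. Buyers pay P_b = 88.9167; sellers receive P_s = P_b - 9 = 79.9167.
Tax revenue = t x Q_t = 9 x 1.1667 = 10.5.

10.50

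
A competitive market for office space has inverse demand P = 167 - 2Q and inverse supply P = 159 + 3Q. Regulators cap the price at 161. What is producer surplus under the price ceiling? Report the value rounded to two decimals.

Free-market equilibrium: 167 - 2Q = 159 + 3Q gives Q* = 1.6, P* = 163.8.
At P = 161, sellers supply (161 - 159)/3 = 0.6667 while buyers want more, so the quantity traded is 0.6667 at price 161.
PS is the triangle above supply below 161: (1/2)(0.6667)(161 - 159) = 0.6667.

0.67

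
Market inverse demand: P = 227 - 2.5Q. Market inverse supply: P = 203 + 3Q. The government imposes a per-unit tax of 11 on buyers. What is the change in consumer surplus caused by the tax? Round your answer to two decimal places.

Without the tax, 227 - 2.5Q = 203 + 3Q so Q* = 4.3636 and P* = 216.0909.
A tax on buyers shifts demand down by 11: (227 - 11) - 2.5Q = 203 + 3Q, so Q_t = 2.3636. Buyers pay P_b = 221.0909; sellers receive P_s = P_b - 11 = 210.0909.
Consumers lose the trapezoid between P* and P_b out to Q_t plus the triangle from Q_t to Q*: change in CS = 6.9835 - 23.8017 = -16.8182.

-16.82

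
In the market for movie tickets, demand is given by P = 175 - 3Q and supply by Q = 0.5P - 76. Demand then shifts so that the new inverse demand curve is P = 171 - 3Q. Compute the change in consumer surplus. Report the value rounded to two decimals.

-10.08

Rewriting supply in inverse form: P = 152 + 2Q.
Initial equilibrium: Q_0 = 4.6, P_0 = 161.2; CS_0 = (1/2)(4.6)(13.8) = 31.74, PS_0 = (1/2)(4.6)(9.2) = 21.16.
New equilibrium: 171 - 3Q = 152 + 2Q gives Q_1 = 3.8, P_1 = 159.6; CS_1 = 21.66, PS_1 = 14.44.
Change in consumer surplus = 21.66 - 31.74 = -10.08.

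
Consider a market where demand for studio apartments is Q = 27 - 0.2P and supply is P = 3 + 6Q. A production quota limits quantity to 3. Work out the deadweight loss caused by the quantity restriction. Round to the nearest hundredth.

Rewriting demand in inverse form: P = 135 - 5Q.
Unrestricted equilibrium: Q* = (135 - 3)/(5 + 6) = 12.
At Q = 3 the demand price is 135 - 5(3) = 120 and the supply price is 3 + 6(3) = 21.
Deadweight loss is the triangle between the curves from 3 to 12: (1/2)(120 - 21)(12 - 3) = 445.5.

445.50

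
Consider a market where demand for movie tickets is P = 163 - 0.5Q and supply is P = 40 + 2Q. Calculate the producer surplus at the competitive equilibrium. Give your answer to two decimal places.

Set 163 - 0.5Q = 40 + 2Q, which gives 123 = 2.5Q, so Q* = 49.2 and P* = 163 - 0.5(49.2) = 138.4.
The supply curve's price intercept is 40, so PS = (1/2)(Q*)(P* - 40) = (1/2)(49.2)(98.4) = 2420.64.

2420.64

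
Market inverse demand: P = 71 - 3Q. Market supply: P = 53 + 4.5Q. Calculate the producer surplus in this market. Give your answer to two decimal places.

Set 71 - 3Q = 53 + 4.5Q, which gives 18 = 7.5Q, so Q* = 2.4 and P* = 71 - 3(2.4) = 63.8.
The supply curve's price intercept is 53, so PS = (1/2)(Q*)(P* - 53) = (1/2)(2.4)(10.8) = 12.96.

12.96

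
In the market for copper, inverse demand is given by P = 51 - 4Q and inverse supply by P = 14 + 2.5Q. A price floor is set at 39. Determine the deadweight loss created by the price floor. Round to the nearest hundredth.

23.56

Free-market equilibrium: 51 - 4Q = 14 + 2.5Q gives Q* = 5.6923, P* = 28.2308.
At P = 39, buyers demand (51 - 39)/4 = 3 while sellers would supply more, so the quantity traded is 3 at price 39.
The lost-trades triangle has base Q* - 3 = 2.6923 and height equal to the gap between the curves at Q = 3, which is 39 - 21.5 = 17.5. DWL = (1/2)(2.6923)(17.5) = 23.5577.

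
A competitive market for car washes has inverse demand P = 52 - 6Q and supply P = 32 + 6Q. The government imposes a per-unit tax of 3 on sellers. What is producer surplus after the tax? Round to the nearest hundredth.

6.02

Pre-tax equilibrium: 52 - 6Q = 32 + 6Q gives Q* = 1.6667, P* = 42.
With the tax, sellers need 3 more per unit: 52 - 6Q = 32 + 6Q + 3, so Q_t = 1.4167. Buyers pay P_b = 43.5; sellers receive P_s = P_b - 3 = 40.5.
Producer surplus is the triangle above supply below P_s: (1/2)(1.4167)(40.5 - 32) = 6.0208.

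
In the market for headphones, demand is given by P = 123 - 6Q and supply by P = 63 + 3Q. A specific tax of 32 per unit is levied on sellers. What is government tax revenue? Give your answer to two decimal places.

99.56

Pre-tax equilibrium: 123 - 6Q = 63 + 3Q gives Q* = 6.6667, P* = 83.
With the tax, sellers need 32 more per unit: 123 - 6Q = 63 + 3Q + 32, so Q_t = 3.1111. Buyers pay P_b = 104.3333; sellers receive P_s = P_b - 32 = 72.3333.
Tax revenue = t x Q_t = 32 x 3.1111 = 99.5556.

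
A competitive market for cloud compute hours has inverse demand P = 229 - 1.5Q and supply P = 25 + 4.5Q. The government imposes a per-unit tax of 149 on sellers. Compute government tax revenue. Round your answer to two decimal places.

Without the tax, 229 - 1.5Q = 25 + 4.5Q so Q* = 34 and P* = 178.
With the tax, sellers need 149 more per unit: 229 - 1.5Q = 25 + 4.5Q + 149, so Q_t = 9.1667. Buyers pay P_b = 215.25; sellers receive P_s = P_b - 149 = 66.25.
Tax revenue = t x Q_t = 149 x 9.1667 = 1365.8333.

1365.83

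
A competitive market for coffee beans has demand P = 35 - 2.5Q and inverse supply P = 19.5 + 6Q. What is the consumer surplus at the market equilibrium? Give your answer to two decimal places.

Set 35 - 2.5Q = 19.5 + 6Q, which gives 15.5 = 8.5Q, so Q* = 1.8235 and P* = 35 - 2.5(1.8235) = 30.4412.
Consumer surplus is the triangle under demand above P*: (1/2)(1.8235)(35 - 30.4412) = (1/2)(1.8235)(4.5588) = 4.1566.

4.16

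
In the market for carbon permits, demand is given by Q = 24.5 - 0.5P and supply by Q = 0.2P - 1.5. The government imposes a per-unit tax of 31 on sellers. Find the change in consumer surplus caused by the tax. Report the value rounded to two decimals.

Rewriting demand in inverse form: P = 49 - 2Q.
Rewriting supply in inverse form: P = 7.5 + 5Q.
Without the tax, 49 - 2Q = 7.5 + 5Q so Q* = 5.9286 and P* = 37.1429.
With the tax, sellers need 31 more per unit: 49 - 2Q = 7.5 + 5Q + 31, so Q_t = 1.5. Buyers pay P_b = 46; sellers receive P_s = P_b - 31 = 15.
Consumers lose the trapezoid between P* and P_b out to Q_t plus the triangle from Q_t to Q*: change in CS = 2.25 - 35.148 = -32.898.

-32.90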